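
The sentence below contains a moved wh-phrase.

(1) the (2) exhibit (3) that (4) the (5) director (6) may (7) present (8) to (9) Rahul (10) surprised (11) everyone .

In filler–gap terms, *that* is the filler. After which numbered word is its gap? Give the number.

'that' functions as the direct object of 'present'. Wh-movement fronts it, leaving a gap right after 'present':
The exhibit that the director may present ___ to Rahul surprised everyone.
'present' is word 7.

7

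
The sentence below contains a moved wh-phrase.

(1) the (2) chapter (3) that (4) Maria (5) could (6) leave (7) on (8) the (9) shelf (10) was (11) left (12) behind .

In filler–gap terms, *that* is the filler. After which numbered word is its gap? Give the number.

6

'that' is the direct object of 'leave'. Wh-movement fronts it, leaving a gap right after 'leave':
The chapter that Maria could leave ___ on the shelf was left behind.
'leave' is word 6.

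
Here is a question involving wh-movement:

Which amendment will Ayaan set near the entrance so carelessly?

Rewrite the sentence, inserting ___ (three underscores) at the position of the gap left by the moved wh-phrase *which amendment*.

Underlying clause: Ayaan will set which amendment near the entrance so carelessly.
'which amendment' is the direct object of 'set'. The gap is right after 'set'.

Which amendment will Ayaan set ___ near the entrance so carelessly?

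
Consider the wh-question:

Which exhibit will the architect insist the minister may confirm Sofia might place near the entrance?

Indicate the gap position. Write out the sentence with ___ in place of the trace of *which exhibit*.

Which exhibit will the architect insist the minister may confirm Sofia might place ___ near the entrance?

Before movement: The architect will insist the minister may confirm Sofia might place which exhibit near the entrance.
'which exhibit' functions as the direct object of 'place'. The gap is right after 'place'.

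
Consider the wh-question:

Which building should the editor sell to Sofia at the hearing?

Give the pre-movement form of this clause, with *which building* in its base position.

The editor should sell which building to Sofia at the hearing.

'which building' functions as the direct object of 'sell'. It moves to the left edge, and the trace sits right after 'sell':
Which building should the editor sell ___ to Sofia at the hearing?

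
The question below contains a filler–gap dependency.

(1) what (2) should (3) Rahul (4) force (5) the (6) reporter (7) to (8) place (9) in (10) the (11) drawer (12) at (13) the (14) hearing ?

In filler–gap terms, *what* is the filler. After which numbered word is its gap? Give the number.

Underlying clause: Rahul should force the reporter to place what in the drawer at the hearing.
'what' is the direct object of 'place'. Wh-movement fronts it, leaving a gap right after 'place':
What should Rahul force the reporter to place ___ in the drawer at the hearing?
'place' is word 8.

8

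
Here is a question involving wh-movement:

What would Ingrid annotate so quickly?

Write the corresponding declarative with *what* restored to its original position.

'what' functions as the direct object of 'annotate'. Wh-movement fronts it, leaving a gap right after 'annotate':
What would Ingrid annotate ___ so quickly?

Ingrid would annotate what so quickly.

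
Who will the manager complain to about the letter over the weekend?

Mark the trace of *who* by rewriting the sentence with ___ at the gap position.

Who will the manager complain to ___ about the letter over the weekend?

Underlying clause: The manager will complain to who about the letter over the weekend.
The filler 'who' is interpreted as the object of the preposition 'to'. The gap is right after 'to'.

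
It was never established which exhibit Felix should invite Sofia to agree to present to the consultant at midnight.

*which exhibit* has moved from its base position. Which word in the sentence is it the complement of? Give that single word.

present

Before movement: Felix should invite Sofia to agree to present which exhibit to the consultant at midnight.
'which exhibit' functions as the direct object of 'present'. Fronting leaves a gap immediately after 'present':
It was never established which exhibit Felix should invite Sofia to agree to present ___ to the consultant at midnight.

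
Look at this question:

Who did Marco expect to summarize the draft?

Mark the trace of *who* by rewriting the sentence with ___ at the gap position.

Pre-movement form: Marco did expect who to summarize the draft.
'who' functions as the direct object of 'expect'. The gap is right after 'expect'.

Who did Marco expect ___ to summarize the draft?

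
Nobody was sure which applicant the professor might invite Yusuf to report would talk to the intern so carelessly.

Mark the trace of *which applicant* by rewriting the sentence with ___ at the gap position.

Nobody was sure which applicant the professor might invite Yusuf to report ___ would talk to the intern so carelessly.

In situ: The professor might invite Yusuf to report which applicant would talk to the intern so carelessly.
'which applicant' functions as the subject of the clause embedded under 'report'. The gap is right after 'report'.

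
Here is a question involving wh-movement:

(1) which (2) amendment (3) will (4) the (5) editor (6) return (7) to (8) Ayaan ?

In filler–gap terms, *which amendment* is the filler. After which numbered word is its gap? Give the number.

6

Pre-movement form: The editor will return which amendment to Ayaan.
'which amendment' is the direct object of 'return'. It moves to the left edge, and the trace sits right after 'return':
Which amendment will the editor return ___ to Ayaan?
'return' is word 6.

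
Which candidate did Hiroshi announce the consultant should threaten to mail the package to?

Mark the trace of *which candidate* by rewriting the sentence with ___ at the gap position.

Before movement: Hiroshi did announce the consultant should threaten to mail the package to which candidate.
'which candidate' is the object of the preposition 'to' (recipient of 'mail'). The gap is right after 'to'.

Which candidate did Hiroshi announce the consultant should threaten to mail the package to ___?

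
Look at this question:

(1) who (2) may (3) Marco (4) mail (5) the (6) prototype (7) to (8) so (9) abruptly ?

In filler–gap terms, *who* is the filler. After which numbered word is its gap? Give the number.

7

Pre-movement form: Marco may mail the prototype to who so abruptly.
'who' functions as the object of the preposition 'to' (recipient of 'mail'). Fronting leaves a gap immediately after 'to':
Who may Marco mail the prototype to ___ so abruptly?
'to' is word 7.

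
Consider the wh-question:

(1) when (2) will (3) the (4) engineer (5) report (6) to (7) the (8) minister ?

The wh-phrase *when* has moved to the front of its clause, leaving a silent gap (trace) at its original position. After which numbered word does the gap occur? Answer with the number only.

Before movement: The engineer will report to the minister when.
The filler 'when' is interpreted as the temporal adjunct. Wh-movement fronts it, leaving a gap right after 'minister':
When will the engineer report to the minister ___?
'minister' is word 8.

8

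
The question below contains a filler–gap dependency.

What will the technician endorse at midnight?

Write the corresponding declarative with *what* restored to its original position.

'what' is the direct object of 'endorse'. Wh-movement fronts it, leaving a gap right after 'endorse':
What will the technician endorse ___ at midnight?

The technician will endorse what at midnight.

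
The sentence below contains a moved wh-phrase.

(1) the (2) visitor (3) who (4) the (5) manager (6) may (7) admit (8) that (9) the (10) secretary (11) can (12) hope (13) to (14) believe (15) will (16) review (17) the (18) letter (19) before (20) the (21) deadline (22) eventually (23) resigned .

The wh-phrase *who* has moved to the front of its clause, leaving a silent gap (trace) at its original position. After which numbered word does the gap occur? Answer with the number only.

'who' is the subject of the clause embedded under 'believe'. Fronting leaves a gap immediately after 'believe':
The visitor who the manager may admit that the secretary can hope to believe ___ will review the letter before the deadline eventually resigned.
'believe' is word 14.

14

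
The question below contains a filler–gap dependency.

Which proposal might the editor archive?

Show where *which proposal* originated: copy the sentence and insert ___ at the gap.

Which proposal might the editor archive ___?

Underlying clause: The editor might archive which proposal.
'which proposal' is the direct object of 'archive'. The gap is right after 'archive'.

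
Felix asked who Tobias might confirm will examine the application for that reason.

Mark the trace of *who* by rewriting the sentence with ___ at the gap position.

Felix asked who Tobias might confirm ___ will examine the application for that reason.

Underlying clause: Tobias might confirm who will examine the application for that reason.
'who' is the subject of the clause embedded under 'confirm'. The gap is right after 'confirm'.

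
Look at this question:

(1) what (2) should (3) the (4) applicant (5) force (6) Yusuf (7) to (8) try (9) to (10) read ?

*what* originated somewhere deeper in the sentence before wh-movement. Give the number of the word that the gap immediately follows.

10

Underlying clause: The applicant should force Yusuf to try to read what.
'what' is the direct object of 'read'. Fronting leaves a gap immediately after 'read':
What should the applicant force Yusuf to try to read ___?
'read' is word 10.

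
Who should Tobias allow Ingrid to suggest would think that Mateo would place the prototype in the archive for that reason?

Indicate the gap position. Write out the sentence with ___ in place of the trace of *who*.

Pre-movement form: Tobias should allow Ingrid to suggest who would think that Mateo would place the prototype in the archive for that reason.
The filler 'who' is interpreted as the subject of the clause embedded under 'suggest'. The gap is right after 'suggest'.

Who should Tobias allow Ingrid to suggest ___ would think that Mateo would place the prototype in the archive for that reason?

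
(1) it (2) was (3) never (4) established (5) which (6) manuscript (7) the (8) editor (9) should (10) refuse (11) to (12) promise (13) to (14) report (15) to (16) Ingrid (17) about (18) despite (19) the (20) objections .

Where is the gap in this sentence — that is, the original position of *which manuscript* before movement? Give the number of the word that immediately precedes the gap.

17

In situ: The editor should refuse to promise to report to Ingrid about which manuscript despite the objections.
'which manuscript' is the object of the preposition 'about'. It moves to the left edge, and the trace sits right after 'about':
It was never established which manuscript the editor should refuse to promise to report to Ingrid about ___ despite the objections.
'about' is word 17.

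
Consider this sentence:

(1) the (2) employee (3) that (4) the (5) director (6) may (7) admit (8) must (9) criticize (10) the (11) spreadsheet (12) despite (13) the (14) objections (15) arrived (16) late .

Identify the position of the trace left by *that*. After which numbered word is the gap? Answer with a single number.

7

'that' is the subject of the clause embedded under 'admit'. It moves to the left edge, and the trace sits right after 'admit':
The employee that the director may admit ___ must criticize the spreadsheet despite the objections arrived late.
'admit' is word 7.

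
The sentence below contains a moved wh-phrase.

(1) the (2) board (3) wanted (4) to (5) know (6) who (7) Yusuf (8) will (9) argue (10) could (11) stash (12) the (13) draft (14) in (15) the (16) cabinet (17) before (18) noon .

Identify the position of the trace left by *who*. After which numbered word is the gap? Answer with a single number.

9

In situ: Yusuf will argue who could stash the draft in the cabinet before noon.
'who' is the subject of the clause embedded under 'argue'. Wh-movement fronts it, leaving a gap right after 'argue':
The board wanted to know who Yusuf will argue ___ could stash the draft in the cabinet before noon.
'argue' is word 9.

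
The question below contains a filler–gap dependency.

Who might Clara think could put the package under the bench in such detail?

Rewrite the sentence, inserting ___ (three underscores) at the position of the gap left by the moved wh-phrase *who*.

Who might Clara think ___ could put the package under the bench in such detail?

Underlying clause: Clara might think who could put the package under the bench in such detail.
The filler 'who' is interpreted as the subject of the clause embedded under 'think'. The gap is right after 'think'.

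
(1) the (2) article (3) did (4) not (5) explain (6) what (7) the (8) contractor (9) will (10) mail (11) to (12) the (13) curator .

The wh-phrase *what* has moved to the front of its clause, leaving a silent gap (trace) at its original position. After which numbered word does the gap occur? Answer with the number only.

10

Before movement: The contractor will mail what to the curator.
'what' functions as the direct object of 'mail'. Wh-movement fronts it, leaving a gap right after 'mail':
The article did not explain what the contractor will mail ___ to the curator.
'mail' is word 10.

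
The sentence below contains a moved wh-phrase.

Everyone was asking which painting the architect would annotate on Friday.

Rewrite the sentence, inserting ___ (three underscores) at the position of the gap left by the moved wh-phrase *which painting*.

Everyone was asking which painting the architect would annotate ___ on Friday.

Before movement: The architect would annotate which painting on Friday.
The filler 'which painting' is interpreted as the direct object of 'annotate'. The gap is right after 'annotate'.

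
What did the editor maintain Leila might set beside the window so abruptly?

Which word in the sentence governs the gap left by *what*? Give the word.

In situ: The editor did maintain Leila might set what beside the window so abruptly.
'what' is the direct object of 'set'. Wh-movement fronts it, leaving a gap right after 'set':
What did the editor maintain Leila might set ___ beside the window so abruptly?

set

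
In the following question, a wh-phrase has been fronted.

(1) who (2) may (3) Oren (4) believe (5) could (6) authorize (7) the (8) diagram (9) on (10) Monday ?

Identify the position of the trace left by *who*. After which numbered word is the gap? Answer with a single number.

Underlying clause: Oren may believe who could authorize the diagram on Monday.
'who' functions as the subject of the clause embedded under 'believe'. Fronting leaves a gap immediately after 'believe':
Who may Oren believe ___ could authorize the diagram on Monday?
'believe' is word 4.

4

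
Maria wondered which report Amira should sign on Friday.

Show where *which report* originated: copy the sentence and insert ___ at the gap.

In situ: Amira should sign which report on Friday.
The filler 'which report' is interpreted as the direct object of 'sign'. The gap is right after 'sign'.

Maria wondered which report Amira should sign ___ on Friday.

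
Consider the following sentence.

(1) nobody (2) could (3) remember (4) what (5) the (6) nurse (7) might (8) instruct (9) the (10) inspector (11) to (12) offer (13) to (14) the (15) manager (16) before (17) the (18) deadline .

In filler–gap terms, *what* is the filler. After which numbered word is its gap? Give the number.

Before movement: The nurse might instruct the inspector to offer what to the manager before the deadline.
The filler 'what' is interpreted as the direct object of 'offer'. Fronting leaves a gap immediately after 'offer':
Nobody could remember what the nurse might instruct the inspector to offer ___ to the manager before the deadline.
'offer' is word 12.

12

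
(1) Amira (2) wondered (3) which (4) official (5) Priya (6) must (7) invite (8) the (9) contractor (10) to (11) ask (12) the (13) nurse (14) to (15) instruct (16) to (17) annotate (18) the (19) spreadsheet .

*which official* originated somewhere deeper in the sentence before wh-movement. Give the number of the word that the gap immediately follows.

15

In situ: Priya must invite the contractor to ask the nurse to instruct which official to annotate the spreadsheet.
The filler 'which official' is interpreted as the direct object of 'instruct'. Wh-movement fronts it, leaving a gap right after 'instruct':
Amira wondered which official Priya must invite the contractor to ask the nurse to instruct ___ to annotate the spreadsheet.
'instruct' is word 15.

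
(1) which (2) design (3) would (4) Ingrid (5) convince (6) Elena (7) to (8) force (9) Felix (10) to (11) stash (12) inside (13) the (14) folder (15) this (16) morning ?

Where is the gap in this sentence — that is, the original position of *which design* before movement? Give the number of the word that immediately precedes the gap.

11

In situ: Ingrid would convince Elena to force Felix to stash which design inside the folder this morning.
The filler 'which design' is interpreted as the direct object of 'stash'. Fronting leaves a gap immediately after 'stash':
Which design would Ingrid convince Elena to force Felix to stash ___ inside the folder this morning?
'stash' is word 11.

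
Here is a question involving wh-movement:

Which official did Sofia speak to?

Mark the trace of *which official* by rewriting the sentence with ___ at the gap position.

In situ: Sofia did speak to which official.
'which official' is the object of the preposition 'to'. The gap is right after 'to'.

Which official did Sofia speak to ___?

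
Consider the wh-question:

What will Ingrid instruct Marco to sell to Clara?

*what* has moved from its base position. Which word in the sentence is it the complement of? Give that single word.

sell

In situ: Ingrid will instruct Marco to sell what to Clara.
'what' is the direct object of 'sell'. Fronting leaves a gap immediately after 'sell':
What will Ingrid instruct Marco to sell ___ to Clara?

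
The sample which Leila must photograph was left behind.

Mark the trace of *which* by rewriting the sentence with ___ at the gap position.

The sample which Leila must photograph ___ was left behind.

'which' is the direct object of 'photograph'. The gap is right after 'photograph'.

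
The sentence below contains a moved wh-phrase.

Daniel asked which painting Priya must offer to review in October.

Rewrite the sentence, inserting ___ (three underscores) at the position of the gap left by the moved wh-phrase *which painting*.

In situ: Priya must offer to review which painting in October.
'which painting' is the direct object of 'review'. The gap is right after 'review'.

Daniel asked which painting Priya must offer to review ___ in October.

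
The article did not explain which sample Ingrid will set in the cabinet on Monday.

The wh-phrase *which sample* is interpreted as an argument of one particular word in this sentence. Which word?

Pre-movement form: Ingrid will set which sample in the cabinet on Monday.
'which sample' is the direct object of 'set'. Wh-movement fronts it, leaving a gap right after 'set':
The article did not explain which sample Ingrid will set ___ in the cabinet on Monday.

set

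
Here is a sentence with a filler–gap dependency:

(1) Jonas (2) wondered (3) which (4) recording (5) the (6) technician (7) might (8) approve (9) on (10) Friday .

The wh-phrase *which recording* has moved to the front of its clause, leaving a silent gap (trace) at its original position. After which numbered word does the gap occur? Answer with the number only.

Pre-movement form: The technician might approve which recording on Friday.
The filler 'which recording' is interpreted as the direct object of 'approve'. It moves to the left edge, and the trace sits right after 'approve':
Jonas wondered which recording the technician might approve ___ on Friday.
'approve' is word 8.

8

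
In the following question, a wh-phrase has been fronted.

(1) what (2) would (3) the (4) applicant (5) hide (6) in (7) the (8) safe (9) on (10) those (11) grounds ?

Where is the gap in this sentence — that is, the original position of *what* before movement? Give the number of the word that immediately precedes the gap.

Before movement: The applicant would hide what in the safe on those grounds.
'what' is the direct object of 'hide'. Fronting leaves a gap immediately after 'hide':
What would the applicant hide ___ in the safe on those grounds?
'hide' is word 5.

5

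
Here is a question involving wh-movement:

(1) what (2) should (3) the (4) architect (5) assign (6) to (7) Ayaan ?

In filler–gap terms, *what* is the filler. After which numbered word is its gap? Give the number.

5

Before movement: The architect should assign what to Ayaan.
The filler 'what' is interpreted as the direct object of 'assign'. It moves to the left edge, and the trace sits right after 'assign':
What should the architect assign ___ to Ayaan?
'assign' is word 5.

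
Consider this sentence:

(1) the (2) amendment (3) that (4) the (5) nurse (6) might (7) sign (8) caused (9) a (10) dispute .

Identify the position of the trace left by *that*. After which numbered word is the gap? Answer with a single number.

7

The filler 'that' is interpreted as the direct object of 'sign'. Fronting leaves a gap immediately after 'sign':
The amendment that the nurse might sign ___ caused a dispute.
'sign' is word 7.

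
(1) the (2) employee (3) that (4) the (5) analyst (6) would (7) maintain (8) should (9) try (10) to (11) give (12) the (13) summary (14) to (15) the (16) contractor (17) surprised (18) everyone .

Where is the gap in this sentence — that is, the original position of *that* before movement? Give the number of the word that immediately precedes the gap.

7

'that' functions as the subject of the clause embedded under 'maintain'. Wh-movement fronts it, leaving a gap right after 'maintain':
The employee that the analyst would maintain ___ should try to give the summary to the contractor surprised everyone.
'maintain' is word 7.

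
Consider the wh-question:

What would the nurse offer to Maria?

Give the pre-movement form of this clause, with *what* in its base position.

The nurse would offer what to Maria.

The filler 'what' is interpreted as the direct object of 'offer'. Fronting leaves a gap immediately after 'offer':
What would the nurse offer ___ to Maria?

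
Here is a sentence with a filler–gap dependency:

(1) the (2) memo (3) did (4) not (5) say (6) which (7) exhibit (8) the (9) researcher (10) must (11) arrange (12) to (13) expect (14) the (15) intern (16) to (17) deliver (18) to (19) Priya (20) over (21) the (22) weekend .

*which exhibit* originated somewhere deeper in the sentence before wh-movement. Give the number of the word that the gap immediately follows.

17

Before movement: The researcher must arrange to expect the intern to deliver which exhibit to Priya over the weekend.
The filler 'which exhibit' is interpreted as the direct object of 'deliver'. Fronting leaves a gap immediately after 'deliver':
The memo did not say which exhibit the researcher must arrange to expect the intern to deliver ___ to Priya over the weekend.
'deliver' is word 17.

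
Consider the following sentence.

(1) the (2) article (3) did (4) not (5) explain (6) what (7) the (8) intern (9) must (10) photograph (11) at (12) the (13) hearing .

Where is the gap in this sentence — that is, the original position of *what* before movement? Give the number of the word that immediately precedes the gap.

10

Underlying clause: The intern must photograph what at the hearing.
'what' is the direct object of 'photograph'. Wh-movement fronts it, leaving a gap right after 'photograph':
The article did not explain what the intern must photograph ___ at the hearing.
'photograph' is word 10.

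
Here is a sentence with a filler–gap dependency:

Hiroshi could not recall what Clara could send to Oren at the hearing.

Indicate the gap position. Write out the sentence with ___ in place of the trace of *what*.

Underlying clause: Clara could send what to Oren at the hearing.
The filler 'what' is interpreted as the direct object of 'send'. The gap is right after 'send'.

Hiroshi could not recall what Clara could send ___ to Oren at the hearing.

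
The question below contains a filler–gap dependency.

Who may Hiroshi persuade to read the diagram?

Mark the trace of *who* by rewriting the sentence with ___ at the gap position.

In situ: Hiroshi may persuade who to read the diagram.
'who' functions as the direct object of 'persuade'. The gap is right after 'persuade'.

Who may Hiroshi persuade ___ to read the diagram?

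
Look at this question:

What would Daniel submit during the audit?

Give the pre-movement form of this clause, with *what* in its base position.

Daniel would submit what during the audit.

'what' is the direct object of 'submit'. It moves to the left edge, and the trace sits right after 'submit':
What would Daniel submit ___ during the audit?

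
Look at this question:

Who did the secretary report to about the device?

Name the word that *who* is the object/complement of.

Before movement: The secretary did report to who about the device.
'who' is the object of the preposition 'to'. Fronting leaves a gap immediately after 'to':
Who did the secretary report to ___ about the device?

to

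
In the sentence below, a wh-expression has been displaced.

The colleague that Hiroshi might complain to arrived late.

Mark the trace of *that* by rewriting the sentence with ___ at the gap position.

The colleague that Hiroshi might complain to ___ arrived late.

The filler 'that' is interpreted as the object of the preposition 'to'. The gap is right after 'to'.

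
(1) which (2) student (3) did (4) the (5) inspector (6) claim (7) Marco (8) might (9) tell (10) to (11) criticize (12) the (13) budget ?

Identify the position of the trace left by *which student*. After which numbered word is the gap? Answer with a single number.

Pre-movement form: The inspector did claim Marco might tell which student to criticize the budget.
'which student' is the direct object of 'tell'. Fronting leaves a gap immediately after 'tell':
Which student did the inspector claim Marco might tell ___ to criticize the budget?
'tell' is word 9.

9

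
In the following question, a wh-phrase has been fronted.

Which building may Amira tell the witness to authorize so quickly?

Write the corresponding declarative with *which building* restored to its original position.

Amira may tell the witness to authorize which building so quickly.

'which building' is the direct object of 'authorize'. Fronting leaves a gap immediately after 'authorize':
Which building may Amira tell the witness to authorize ___ so quickly?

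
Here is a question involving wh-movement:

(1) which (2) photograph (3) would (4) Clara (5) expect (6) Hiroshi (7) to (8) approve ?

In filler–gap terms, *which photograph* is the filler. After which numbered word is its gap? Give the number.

Before movement: Clara would expect Hiroshi to approve which photograph.
The filler 'which photograph' is interpreted as the direct object of 'approve'. It moves to the left edge, and the trace sits right after 'approve':
Which photograph would Clara expect Hiroshi to approve ___?
'approve' is word 8.

8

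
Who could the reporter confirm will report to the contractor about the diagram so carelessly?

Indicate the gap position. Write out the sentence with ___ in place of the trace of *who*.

Who could the reporter confirm ___ will report to the contractor about the diagram so carelessly?

Underlying clause: The reporter could confirm who will report to the contractor about the diagram so carelessly.
The filler 'who' is interpreted as the subject of the clause embedded under 'confirm'. The gap is right after 'confirm'.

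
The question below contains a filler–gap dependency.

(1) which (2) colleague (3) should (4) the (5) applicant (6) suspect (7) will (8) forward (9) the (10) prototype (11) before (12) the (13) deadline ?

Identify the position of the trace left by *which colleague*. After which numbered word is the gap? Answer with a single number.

Before movement: The applicant should suspect which colleague will forward the prototype before the deadline.
'which colleague' functions as the subject of the clause embedded under 'suspect'. It moves to the left edge, and the trace sits right after 'suspect':
Which colleague should the applicant suspect ___ will forward the prototype before the deadline?
'suspect' is word 6.

6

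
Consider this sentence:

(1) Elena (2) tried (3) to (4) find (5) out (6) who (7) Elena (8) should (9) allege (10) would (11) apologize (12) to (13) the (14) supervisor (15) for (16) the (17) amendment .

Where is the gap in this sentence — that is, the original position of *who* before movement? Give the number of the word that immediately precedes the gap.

Pre-movement form: Elena should allege who would apologize to the supervisor for the amendment.
'who' is the subject of the clause embedded under 'allege'. Wh-movement fronts it, leaving a gap right after 'allege':
Elena tried to find out who Elena should allege ___ would apologize to the supervisor for the amendment.
'allege' is word 9.

9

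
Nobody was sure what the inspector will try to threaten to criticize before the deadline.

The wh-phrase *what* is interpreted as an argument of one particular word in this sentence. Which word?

In situ: The inspector will try to threaten to criticize what before the deadline.
'what' is the direct object of 'criticize'. Fronting leaves a gap immediately after 'criticize':
Nobody was sure what the inspector will try to threaten to criticize ___ before the deadline.

criticize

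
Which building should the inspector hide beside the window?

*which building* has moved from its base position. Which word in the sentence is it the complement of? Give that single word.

Before movement: The inspector should hide which building beside the window.
'which building' is the direct object of 'hide'. Wh-movement fronts it, leaving a gap right after 'hide':
Which building should the inspector hide ___ beside the window?

hide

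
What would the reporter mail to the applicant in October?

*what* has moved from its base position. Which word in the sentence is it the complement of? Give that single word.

Before movement: The reporter would mail what to the applicant in October.
'what' functions as the direct object of 'mail'. It moves to the left edge, and the trace sits right after 'mail':
What would the reporter mail ___ to the applicant in October?

mail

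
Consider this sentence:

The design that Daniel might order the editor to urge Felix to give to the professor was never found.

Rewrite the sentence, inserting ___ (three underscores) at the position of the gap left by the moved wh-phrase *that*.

'that' functions as the direct object of 'give'. The gap is right after 'give'.

The design that Daniel might order the editor to urge Felix to give ___ to the professor was never found.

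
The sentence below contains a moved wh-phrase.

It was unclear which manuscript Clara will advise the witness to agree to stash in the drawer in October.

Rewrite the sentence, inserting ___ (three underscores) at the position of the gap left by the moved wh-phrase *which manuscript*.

Underlying clause: Clara will advise the witness to agree to stash which manuscript in the drawer in October.
The filler 'which manuscript' is interpreted as the direct object of 'stash'. The gap is right after 'stash'.

It was unclear which manuscript Clara will advise the witness to agree to stash ___ in the drawer in October.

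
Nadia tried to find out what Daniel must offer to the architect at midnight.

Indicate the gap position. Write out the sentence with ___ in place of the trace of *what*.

In situ: Daniel must offer what to the architect at midnight.
'what' functions as the direct object of 'offer'. The gap is right after 'offer'.

Nadia tried to find out what Daniel must offer ___ to the architect at midnight.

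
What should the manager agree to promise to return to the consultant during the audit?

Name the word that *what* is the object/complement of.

Pre-movement form: The manager should agree to promise to return what to the consultant during the audit.
'what' functions as the direct object of 'return'. It moves to the left edge, and the trace sits right after 'return':
What should the manager agree to promise to return ___ to the consultant during the audit?

return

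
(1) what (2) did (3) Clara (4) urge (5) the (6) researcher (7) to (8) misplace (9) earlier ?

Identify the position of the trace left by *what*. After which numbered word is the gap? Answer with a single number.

8

Before movement: Clara did urge the researcher to misplace what earlier.
'what' functions as the direct object of 'misplace'. Wh-movement fronts it, leaving a gap right after 'misplace':
What did Clara urge the researcher to misplace ___ earlier?
'misplace' is word 8.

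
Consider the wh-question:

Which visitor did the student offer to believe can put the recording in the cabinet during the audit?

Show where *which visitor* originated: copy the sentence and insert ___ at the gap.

Which visitor did the student offer to believe ___ can put the recording in the cabinet during the audit?

Underlying clause: The student did offer to believe which visitor can put the recording in the cabinet during the audit.
'which visitor' functions as the subject of the clause embedded under 'believe'. The gap is right after 'believe'.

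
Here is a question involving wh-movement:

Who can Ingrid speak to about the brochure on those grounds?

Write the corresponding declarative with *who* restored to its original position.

Ingrid can speak to who about the brochure on those grounds.

'who' functions as the object of the preposition 'to'. It moves to the left edge, and the trace sits right after 'to':
Who can Ingrid speak to ___ about the brochure on those grounds?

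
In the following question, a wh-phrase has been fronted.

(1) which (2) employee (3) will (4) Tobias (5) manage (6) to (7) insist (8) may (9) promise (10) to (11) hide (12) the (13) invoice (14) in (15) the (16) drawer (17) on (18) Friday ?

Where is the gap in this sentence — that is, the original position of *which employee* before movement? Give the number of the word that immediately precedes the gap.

7

Underlying clause: Tobias will manage to insist which employee may promise to hide the invoice in the drawer on Friday.
'which employee' functions as the subject of the clause embedded under 'insist'. It moves to the left edge, and the trace sits right after 'insist':
Which employee will Tobias manage to insist ___ may promise to hide the invoice in the drawer on Friday?
'insist' is word 7.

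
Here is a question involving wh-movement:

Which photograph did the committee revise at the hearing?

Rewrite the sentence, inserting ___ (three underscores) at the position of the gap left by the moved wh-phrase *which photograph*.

Which photograph did the committee revise ___ at the hearing?

Pre-movement form: The committee did revise which photograph at the hearing.
'which photograph' functions as the direct object of 'revise'. The gap is right after 'revise'.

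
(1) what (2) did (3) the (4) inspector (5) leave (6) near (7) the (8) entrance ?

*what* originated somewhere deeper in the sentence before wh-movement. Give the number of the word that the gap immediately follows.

5

In situ: The inspector did leave what near the entrance.
The filler 'what' is interpreted as the direct object of 'leave'. It moves to the left edge, and the trace sits right after 'leave':
What did the inspector leave ___ near the entrance?
'leave' is word 5.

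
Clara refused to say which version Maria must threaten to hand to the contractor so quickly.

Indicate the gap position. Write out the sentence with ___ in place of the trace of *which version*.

Clara refused to say which version Maria must threaten to hand ___ to the contractor so quickly.

In situ: Maria must threaten to hand which version to the contractor so quickly.
The filler 'which version' is interpreted as the direct object of 'hand'. The gap is right after 'hand'.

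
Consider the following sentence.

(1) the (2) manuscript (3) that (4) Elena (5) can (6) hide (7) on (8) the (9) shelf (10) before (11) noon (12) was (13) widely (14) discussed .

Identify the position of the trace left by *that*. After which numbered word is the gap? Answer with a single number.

6

'that' functions as the direct object of 'hide'. It moves to the left edge, and the trace sits right after 'hide':
The manuscript that Elena can hide ___ on the shelf before noon was widely discussed.
'hide' is word 6.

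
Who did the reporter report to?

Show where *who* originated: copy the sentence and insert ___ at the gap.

Underlying clause: The reporter did report to who.
'who' functions as the object of the preposition 'to'. The gap is right after 'to'.

Who did the reporter report to ___?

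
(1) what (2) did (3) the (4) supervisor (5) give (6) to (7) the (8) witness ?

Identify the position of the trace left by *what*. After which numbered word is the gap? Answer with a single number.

Underlying clause: The supervisor did give what to the witness.
'what' functions as the direct object of 'give'. It moves to the left edge, and the trace sits right after 'give':
What did the supervisor give ___ to the witness?
'give' is word 5.

5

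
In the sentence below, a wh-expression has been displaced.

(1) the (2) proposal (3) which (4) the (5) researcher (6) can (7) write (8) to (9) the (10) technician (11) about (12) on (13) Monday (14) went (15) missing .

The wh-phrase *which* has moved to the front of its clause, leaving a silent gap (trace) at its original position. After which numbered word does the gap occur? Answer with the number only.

The filler 'which' is interpreted as the object of the preposition 'about'. It moves to the left edge, and the trace sits right after 'about':
The proposal which the researcher can write to the technician about ___ on Monday went missing.
'about' is word 11.

11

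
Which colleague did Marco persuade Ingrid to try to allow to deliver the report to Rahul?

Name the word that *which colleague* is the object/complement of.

allow

Underlying clause: Marco did persuade Ingrid to try to allow which colleague to deliver the report to Rahul.
'which colleague' is the direct object of 'allow'. Fronting leaves a gap immediately after 'allow':
Which colleague did Marco persuade Ingrid to try to allow ___ to deliver the report to Rahul?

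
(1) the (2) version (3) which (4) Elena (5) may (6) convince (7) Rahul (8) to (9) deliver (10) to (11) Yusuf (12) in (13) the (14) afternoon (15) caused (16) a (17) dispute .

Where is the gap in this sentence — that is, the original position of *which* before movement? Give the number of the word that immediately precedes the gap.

'which' functions as the direct object of 'deliver'. It moves to the left edge, and the trace sits right after 'deliver':
The version which Elena may convince Rahul to deliver ___ to Yusuf in the afternoon caused a dispute.
'deliver' is word 9.

9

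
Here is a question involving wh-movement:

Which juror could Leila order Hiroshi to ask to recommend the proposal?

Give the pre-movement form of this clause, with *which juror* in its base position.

'which juror' functions as the direct object of 'ask'. It moves to the left edge, and the trace sits right after 'ask':
Which juror could Leila order Hiroshi to ask ___ to recommend the proposal?

Leila could order Hiroshi to ask which juror to recommend the proposal.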